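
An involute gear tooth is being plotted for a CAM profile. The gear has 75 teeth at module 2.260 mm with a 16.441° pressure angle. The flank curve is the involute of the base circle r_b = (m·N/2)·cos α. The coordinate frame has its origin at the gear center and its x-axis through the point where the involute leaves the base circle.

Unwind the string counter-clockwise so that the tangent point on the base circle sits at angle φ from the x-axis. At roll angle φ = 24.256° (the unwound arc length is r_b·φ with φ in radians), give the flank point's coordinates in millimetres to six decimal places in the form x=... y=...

x=88.245619 y=2.019174

pitch radius r_p = m·N/2 = 2.260·75/2 = 84.750000
base radius r_b = r_p·cos α = 84.750000·cos 16.441° = 81.284716
roll angle φ = 24.256° = 0.42334706 rad
x = r_b·(cos φ + φ·sin φ) = 81.284716·(0.91171903 + 0.42334706·0.41081433) = 88.245619
y = r_b·(sin φ − φ·cos φ) = 81.284716·(0.41081433 − 0.42334706·0.91171903) = 2.019174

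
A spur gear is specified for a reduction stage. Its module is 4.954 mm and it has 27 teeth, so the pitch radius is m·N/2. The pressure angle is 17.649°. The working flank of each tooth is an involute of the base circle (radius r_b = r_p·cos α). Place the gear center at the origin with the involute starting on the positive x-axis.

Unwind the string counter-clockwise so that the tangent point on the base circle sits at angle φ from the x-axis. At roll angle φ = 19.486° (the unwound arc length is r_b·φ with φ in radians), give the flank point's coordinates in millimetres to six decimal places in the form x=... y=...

pitch radius r_p = m·N/2 = 4.954·27/2 = 66.879000
base radius r_b = r_p·cos α = 66.879000·cos 17.649° = 63.731121
roll angle φ = 19.486° = 0.34009486 rad
x = r_b·(cos φ + φ·sin φ) = 63.731121·(0.94272303 + 0.34009486·0.33357652) = 67.310942
y = r_b·(sin φ − φ·cos φ) = 63.731121·(0.33357652 − 0.34009486·0.94272303) = 0.826036

x=67.310942 y=0.826036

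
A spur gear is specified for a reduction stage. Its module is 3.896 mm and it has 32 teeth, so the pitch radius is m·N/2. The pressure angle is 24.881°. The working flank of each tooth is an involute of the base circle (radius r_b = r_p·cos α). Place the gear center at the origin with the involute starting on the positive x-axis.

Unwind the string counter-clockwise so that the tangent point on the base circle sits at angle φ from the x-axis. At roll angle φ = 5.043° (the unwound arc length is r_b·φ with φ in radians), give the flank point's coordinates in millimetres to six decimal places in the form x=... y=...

x=56.768819 y=0.012843

pitch radius r_p = m·N/2 = 3.896·32/2 = 62.336000
base radius r_b = r_p·cos α = 62.336000·cos 24.881° = 56.550196
roll angle φ = 5.043° = 0.08801695 rad
x = r_b·(cos φ + φ·sin φ) = 56.550196·(0.99612901 + 0.08801695·0.08790335) = 56.768819
y = r_b·(sin φ − φ·cos φ) = 56.550196·(0.08790335 − 0.08801695·0.99612901) = 0.012843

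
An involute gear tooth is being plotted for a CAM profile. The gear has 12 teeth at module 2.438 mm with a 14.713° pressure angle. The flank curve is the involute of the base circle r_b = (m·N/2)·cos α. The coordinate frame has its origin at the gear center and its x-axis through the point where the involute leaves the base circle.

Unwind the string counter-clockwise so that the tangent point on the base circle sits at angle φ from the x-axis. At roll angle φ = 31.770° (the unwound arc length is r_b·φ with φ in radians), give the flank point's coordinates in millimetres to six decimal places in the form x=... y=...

pitch radius r_p = m·N/2 = 2.438·12/2 = 14.628000
base radius r_b = r_p·cos α = 14.628000·cos 14.713° = 14.148350
roll angle φ = 31.770° = 0.55449110 rad
x = r_b·(cos φ + φ·sin φ) = 14.148350·(0.85016849 + 0.55449110·0.52651072) = 16.159029
y = r_b·(sin φ − φ·cos φ) = 14.148350·(0.52651072 − 0.55449110·0.85016849) = 0.779572

x=16.159029 y=0.779572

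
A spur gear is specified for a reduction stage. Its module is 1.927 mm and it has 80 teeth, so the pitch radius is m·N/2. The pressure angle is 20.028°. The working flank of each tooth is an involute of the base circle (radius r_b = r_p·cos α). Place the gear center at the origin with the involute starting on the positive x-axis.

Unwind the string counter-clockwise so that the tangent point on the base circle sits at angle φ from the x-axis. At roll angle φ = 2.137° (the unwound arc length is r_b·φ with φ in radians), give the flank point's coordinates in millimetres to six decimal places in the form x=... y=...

pitch radius r_p = m·N/2 = 1.927·80/2 = 77.080000
base radius r_b = r_p·cos α = 77.080000·cos 20.028° = 72.418615
roll angle φ = 2.137° = 0.03729769 rad
x = r_b·(cos φ + φ·sin φ) = 72.418615·(0.99930452 + 0.03729769·0.03728904) = 72.468969
y = r_b·(sin φ − φ·cos φ) = 72.418615·(0.03728904 − 0.03729769·0.99930452) = 0.001252

x=72.468969 y=0.001252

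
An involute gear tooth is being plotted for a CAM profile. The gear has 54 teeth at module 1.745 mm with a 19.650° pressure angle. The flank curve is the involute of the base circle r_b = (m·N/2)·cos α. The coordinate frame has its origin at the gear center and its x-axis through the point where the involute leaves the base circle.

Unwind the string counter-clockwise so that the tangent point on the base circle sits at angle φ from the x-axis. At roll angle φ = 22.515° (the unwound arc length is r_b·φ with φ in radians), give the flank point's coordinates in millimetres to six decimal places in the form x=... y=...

pitch radius r_p = m·N/2 = 1.745·54/2 = 47.115000
base radius r_b = r_p·cos α = 47.115000·cos 19.650° = 44.371228
roll angle φ = 22.515° = 0.39296088 rad
x = r_b·(cos φ + φ·sin φ) = 44.371228·(0.92377931 + 0.39296088·0.38292529) = 47.665968
y = r_b·(sin φ − φ·cos φ) = 44.371228·(0.38292529 − 0.39296088·0.92377931) = 0.883704

x=47.665968 y=0.883704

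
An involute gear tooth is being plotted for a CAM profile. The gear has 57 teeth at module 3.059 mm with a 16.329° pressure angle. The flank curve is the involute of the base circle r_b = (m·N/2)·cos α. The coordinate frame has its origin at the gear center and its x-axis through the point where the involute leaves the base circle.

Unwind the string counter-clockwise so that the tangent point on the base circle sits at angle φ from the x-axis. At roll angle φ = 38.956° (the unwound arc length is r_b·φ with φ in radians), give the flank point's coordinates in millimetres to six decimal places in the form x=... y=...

x=100.824922 y=8.366930

pitch radius r_p = m·N/2 = 3.059·57/2 = 87.181500
base radius r_b = r_p·cos α = 87.181500·cos 16.329° = 83.664869
roll angle φ = 38.956° = 0.67991046 rad
x = r_b·(cos φ + φ·sin φ) = 83.664869·(0.77762902 + 0.67991046·0.62872340) = 100.824922
y = r_b·(sin φ − φ·cos φ) = 83.664869·(0.62872340 − 0.67991046·0.77762902) = 8.366930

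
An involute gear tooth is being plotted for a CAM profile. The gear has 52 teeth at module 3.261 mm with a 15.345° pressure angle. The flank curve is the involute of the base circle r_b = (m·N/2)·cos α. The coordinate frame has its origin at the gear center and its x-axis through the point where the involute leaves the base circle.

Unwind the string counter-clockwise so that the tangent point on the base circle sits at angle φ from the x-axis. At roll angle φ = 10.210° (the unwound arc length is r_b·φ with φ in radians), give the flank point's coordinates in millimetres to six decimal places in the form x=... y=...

pitch radius r_p = m·N/2 = 3.261·52/2 = 84.786000
base radius r_b = r_p·cos α = 84.786000·cos 15.345° = 81.763369
roll angle φ = 10.210° = 0.17819812 rad
x = r_b·(cos φ + φ·sin φ) = 81.763369·(0.98416469 + 0.17819812·0.17725651) = 83.051261
y = r_b·(sin φ − φ·cos φ) = 81.763369·(0.17725651 − 0.17819812·0.98416469) = 0.153733

x=83.051261 y=0.153733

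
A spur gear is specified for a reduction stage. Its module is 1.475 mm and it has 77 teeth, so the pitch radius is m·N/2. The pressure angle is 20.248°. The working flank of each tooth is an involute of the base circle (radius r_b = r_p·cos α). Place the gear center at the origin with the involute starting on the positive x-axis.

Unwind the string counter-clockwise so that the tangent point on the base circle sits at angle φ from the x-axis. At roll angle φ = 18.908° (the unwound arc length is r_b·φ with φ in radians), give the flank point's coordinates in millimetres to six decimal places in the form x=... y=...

pitch radius r_p = m·N/2 = 1.475·77/2 = 56.787500
base radius r_b = r_p·cos α = 56.787500·cos 20.248° = 53.278227
roll angle φ = 18.908° = 0.33000685 rad
x = r_b·(cos φ + φ·sin φ) = 53.278227·(0.94604012 + 0.33000685·0.32404951) = 56.100837
y = r_b·(sin φ − φ·cos φ) = 53.278227·(0.32404951 − 0.33000685·0.94604012) = 0.631336

x=56.100837 y=0.631336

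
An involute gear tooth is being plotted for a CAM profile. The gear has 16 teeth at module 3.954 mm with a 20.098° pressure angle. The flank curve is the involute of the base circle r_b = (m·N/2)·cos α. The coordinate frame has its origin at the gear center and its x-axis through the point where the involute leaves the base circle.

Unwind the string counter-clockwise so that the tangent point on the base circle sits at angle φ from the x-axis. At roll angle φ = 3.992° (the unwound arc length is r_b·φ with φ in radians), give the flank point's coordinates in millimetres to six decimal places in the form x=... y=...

pitch radius r_p = m·N/2 = 3.954·16/2 = 31.632000
base radius r_b = r_p·cos α = 31.632000·cos 20.098° = 29.705809
roll angle φ = 3.992° = 0.06967354 rad
x = r_b·(cos φ + φ·sin φ) = 29.705809·(0.99757378 + 0.06967354·0.06961719) = 29.777823
y = r_b·(sin φ − φ·cos φ) = 29.705809·(0.06961719 − 0.06967354·0.99757378) = 0.003347

x=29.777823 y=0.003347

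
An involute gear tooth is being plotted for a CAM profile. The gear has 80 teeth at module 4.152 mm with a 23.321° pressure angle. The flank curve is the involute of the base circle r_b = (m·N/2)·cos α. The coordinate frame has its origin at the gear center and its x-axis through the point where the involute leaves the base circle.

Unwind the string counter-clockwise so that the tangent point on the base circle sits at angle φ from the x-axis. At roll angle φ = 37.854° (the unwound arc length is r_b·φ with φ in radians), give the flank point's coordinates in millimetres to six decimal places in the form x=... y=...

pitch radius r_p = m·N/2 = 4.152·80/2 = 166.080000
base radius r_b = r_p·cos α = 166.080000·cos 23.321° = 152.511487
roll angle φ = 37.854° = 0.66067694 rad
x = r_b·(cos φ + φ·sin φ) = 152.511487·(0.78957701 + 0.66067694·0.61365148) = 182.251592
y = r_b·(sin φ − φ·cos φ) = 152.511487·(0.61365148 − 0.66067694·0.78957701) = 14.030472

x=182.251592 y=14.030472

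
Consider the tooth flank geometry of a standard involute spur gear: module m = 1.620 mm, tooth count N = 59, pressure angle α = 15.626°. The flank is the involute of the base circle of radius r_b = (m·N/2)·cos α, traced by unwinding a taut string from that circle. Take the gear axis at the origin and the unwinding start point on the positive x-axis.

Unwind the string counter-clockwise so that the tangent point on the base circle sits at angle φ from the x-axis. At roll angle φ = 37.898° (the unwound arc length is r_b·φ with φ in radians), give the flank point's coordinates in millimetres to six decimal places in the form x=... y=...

pitch radius r_p = m·N/2 = 1.620·59/2 = 47.790000
base radius r_b = r_p·cos α = 47.790000·cos 15.626° = 46.023702
roll angle φ = 37.898° = 0.66144488 rad
x = r_b·(cos φ + φ·sin φ) = 46.023702·(0.78910553 + 0.66144488·0.61425766) = 55.016877
y = r_b·(sin φ − φ·cos φ) = 46.023702·(0.61425766 − 0.66144488·0.78910553) = 4.248349

x=55.016877 y=4.248349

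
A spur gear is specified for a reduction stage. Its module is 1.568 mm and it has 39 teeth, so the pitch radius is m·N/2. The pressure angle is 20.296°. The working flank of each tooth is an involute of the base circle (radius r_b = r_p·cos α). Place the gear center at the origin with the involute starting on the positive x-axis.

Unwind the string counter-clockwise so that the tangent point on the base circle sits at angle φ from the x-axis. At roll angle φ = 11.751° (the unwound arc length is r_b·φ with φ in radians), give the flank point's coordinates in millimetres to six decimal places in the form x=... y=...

x=29.274444 y=0.082120

pitch radius r_p = m·N/2 = 1.568·39/2 = 30.576000
base radius r_b = r_p·cos α = 30.576000·cos 20.296° = 28.677633
roll angle φ = 11.751° = 0.20509364 rad
x = r_b·(cos φ + φ·sin φ) = 28.677633·(0.97904192 + 0.20509364·0.20365884) = 29.274444
y = r_b·(sin φ − φ·cos φ) = 28.677633·(0.20365884 − 0.20509364·0.97904192) = 0.082120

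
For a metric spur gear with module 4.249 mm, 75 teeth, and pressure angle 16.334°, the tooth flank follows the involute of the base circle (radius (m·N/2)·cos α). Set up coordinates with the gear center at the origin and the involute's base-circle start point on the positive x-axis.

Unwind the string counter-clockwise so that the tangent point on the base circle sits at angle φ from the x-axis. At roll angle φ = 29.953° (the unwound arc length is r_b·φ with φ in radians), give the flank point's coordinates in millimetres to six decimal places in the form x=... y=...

pitch radius r_p = m·N/2 = 4.249·75/2 = 159.337500
base radius r_b = r_p·cos α = 159.337500·cos 16.334° = 152.906411
roll angle φ = 29.953° = 0.52277847 rad
x = r_b·(cos φ + φ·sin φ) = 152.906411·(0.86643526 + 0.52277847·0.49928943) = 172.394796
y = r_b·(sin φ − φ·cos φ) = 152.906411·(0.49928943 − 0.52277847·0.86643526) = 7.085029

x=172.394796 y=7.085029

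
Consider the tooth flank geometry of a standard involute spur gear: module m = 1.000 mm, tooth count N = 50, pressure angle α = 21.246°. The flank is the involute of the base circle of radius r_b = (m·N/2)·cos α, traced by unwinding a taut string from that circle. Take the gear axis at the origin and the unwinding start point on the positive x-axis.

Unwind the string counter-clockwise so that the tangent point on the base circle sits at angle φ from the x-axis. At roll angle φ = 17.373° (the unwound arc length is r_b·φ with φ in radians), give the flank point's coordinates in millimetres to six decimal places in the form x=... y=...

pitch radius r_p = m·N/2 = 1.000·50/2 = 25.000000
base radius r_b = r_p·cos α = 25.000000·cos 21.246° = 23.300829
roll angle φ = 17.373° = 0.30321605 rad
x = r_b·(cos φ + φ·sin φ) = 23.300829·(0.95438114 + 0.30321605·0.29859108) = 24.347473
y = r_b·(sin φ − φ·cos φ) = 23.300829·(0.29859108 − 0.30321605·0.95438114) = 0.214540

x=24.347473 y=0.214540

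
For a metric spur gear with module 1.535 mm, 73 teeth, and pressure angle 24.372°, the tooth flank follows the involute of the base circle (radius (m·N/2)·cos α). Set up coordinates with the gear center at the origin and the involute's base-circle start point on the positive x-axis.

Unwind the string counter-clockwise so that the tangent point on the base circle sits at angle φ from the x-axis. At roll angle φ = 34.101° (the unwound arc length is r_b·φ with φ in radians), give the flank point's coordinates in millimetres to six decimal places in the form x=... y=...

pitch radius r_p = m·N/2 = 1.535·73/2 = 56.027500
base radius r_b = r_p·cos α = 56.027500·cos 24.372° = 51.034634
roll angle φ = 34.101° = 0.59517473 rad
x = r_b·(cos φ + φ·sin φ) = 51.034634·(0.82805055 + 0.59517473·0.56065345) = 59.288838
y = r_b·(sin φ − φ·cos φ) = 51.034634·(0.56065345 − 0.59517473·0.82805055) = 3.461102

x=59.288838 y=3.461102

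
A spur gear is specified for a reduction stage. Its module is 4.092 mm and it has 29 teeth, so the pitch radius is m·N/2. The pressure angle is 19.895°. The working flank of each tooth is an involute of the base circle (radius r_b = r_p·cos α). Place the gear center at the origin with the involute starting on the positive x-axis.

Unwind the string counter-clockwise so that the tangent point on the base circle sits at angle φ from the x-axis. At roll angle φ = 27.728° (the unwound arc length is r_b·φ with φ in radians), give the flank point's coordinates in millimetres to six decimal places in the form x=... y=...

x=61.948644 y=2.058919

pitch radius r_p = m·N/2 = 4.092·29/2 = 59.334000
base radius r_b = r_p·cos α = 59.334000·cos 19.895° = 55.792818
roll angle φ = 27.728° = 0.48394489 rad
x = r_b·(cos φ + φ·sin φ) = 55.792818·(0.88516636 + 0.48394489·0.46527468) = 61.948644
y = r_b·(sin φ − φ·cos φ) = 55.792818·(0.46527468 − 0.48394489·0.88516636) = 2.058919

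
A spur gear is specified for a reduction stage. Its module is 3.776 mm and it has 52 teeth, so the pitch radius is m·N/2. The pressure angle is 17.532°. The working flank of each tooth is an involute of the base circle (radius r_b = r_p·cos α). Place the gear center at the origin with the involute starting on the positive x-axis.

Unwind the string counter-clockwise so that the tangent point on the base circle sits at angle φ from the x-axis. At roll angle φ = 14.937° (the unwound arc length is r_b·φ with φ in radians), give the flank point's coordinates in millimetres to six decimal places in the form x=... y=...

x=96.743028 y=0.549155

pitch radius r_p = m·N/2 = 3.776·52/2 = 98.176000
base radius r_b = r_p·cos α = 98.176000·cos 17.532° = 93.615613
roll angle φ = 14.937° = 0.26069983 rad
x = r_b·(cos φ + φ·sin φ) = 93.615613·(0.96620983 + 0.26069983·0.25775680) = 96.743028
y = r_b·(sin φ − φ·cos φ) = 93.615613·(0.25775680 − 0.26069983·0.96620983) = 0.549155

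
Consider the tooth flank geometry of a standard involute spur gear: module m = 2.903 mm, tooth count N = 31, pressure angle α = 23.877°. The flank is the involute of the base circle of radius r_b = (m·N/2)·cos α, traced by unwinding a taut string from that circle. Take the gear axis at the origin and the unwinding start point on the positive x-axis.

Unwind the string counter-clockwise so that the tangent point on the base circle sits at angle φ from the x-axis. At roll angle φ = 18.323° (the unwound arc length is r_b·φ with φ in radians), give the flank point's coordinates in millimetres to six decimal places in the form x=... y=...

x=43.196030 y=0.443992

pitch radius r_p = m·N/2 = 2.903·31/2 = 44.996500
base radius r_b = r_p·cos α = 44.996500·cos 23.877° = 41.145543
roll angle φ = 18.323° = 0.31979668 rad
x = r_b·(cos φ + φ·sin φ) = 41.145543·(0.94929936 + 0.31979668·0.31437355) = 43.196030
y = r_b·(sin φ − φ·cos φ) = 41.145543·(0.31437355 − 0.31979668·0.94929936) = 0.443992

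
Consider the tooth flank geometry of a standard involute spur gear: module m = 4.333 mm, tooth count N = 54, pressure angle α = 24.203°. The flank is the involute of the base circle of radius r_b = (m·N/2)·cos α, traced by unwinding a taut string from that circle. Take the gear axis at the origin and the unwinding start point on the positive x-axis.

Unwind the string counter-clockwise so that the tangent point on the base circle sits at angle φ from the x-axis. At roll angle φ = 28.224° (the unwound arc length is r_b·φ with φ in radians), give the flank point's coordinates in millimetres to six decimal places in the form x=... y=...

x=118.879074 y=4.149403

pitch radius r_p = m·N/2 = 4.333·54/2 = 116.991000
base radius r_b = r_p·cos α = 116.991000·cos 24.203° = 106.707333
roll angle φ = 28.224° = 0.49260173 rad
x = r_b·(cos φ + φ·sin φ) = 106.707333·(0.88110543 + 0.49260173·0.47291988) = 118.879074
y = r_b·(sin φ − φ·cos φ) = 106.707333·(0.47291988 − 0.49260173·0.88110543) = 4.149403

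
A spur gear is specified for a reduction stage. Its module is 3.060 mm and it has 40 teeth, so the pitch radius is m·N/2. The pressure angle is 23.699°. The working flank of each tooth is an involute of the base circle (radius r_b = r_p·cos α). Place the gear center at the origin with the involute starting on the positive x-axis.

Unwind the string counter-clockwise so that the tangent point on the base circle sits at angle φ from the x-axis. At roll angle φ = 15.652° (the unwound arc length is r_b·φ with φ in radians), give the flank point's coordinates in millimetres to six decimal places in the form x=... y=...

x=58.091133 y=0.377978

pitch radius r_p = m·N/2 = 3.060·40/2 = 61.200000
base radius r_b = r_p·cos α = 61.200000·cos 23.699° = 56.038980
roll angle φ = 15.652° = 0.27317893 rad
x = r_b·(cos φ + φ·sin φ) = 56.038980·(0.96291811 + 0.27317893·0.26979385) = 58.091133
y = r_b·(sin φ − φ·cos φ) = 56.038980·(0.26979385 − 0.27317893·0.96291811) = 0.377978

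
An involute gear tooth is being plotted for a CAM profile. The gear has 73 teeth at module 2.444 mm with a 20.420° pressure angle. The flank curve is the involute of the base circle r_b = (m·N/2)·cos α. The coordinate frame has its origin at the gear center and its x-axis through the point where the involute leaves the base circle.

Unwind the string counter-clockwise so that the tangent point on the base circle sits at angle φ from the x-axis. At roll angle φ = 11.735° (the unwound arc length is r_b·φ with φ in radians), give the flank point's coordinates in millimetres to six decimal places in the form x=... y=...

pitch radius r_p = m·N/2 = 2.444·73/2 = 89.206000
base radius r_b = r_p·cos α = 89.206000·cos 20.420° = 83.600318
roll angle φ = 11.735° = 0.20481439 rad
x = r_b·(cos φ + φ·sin φ) = 83.600318·(0.97909875 + 0.20481439·0.20338543) = 85.335444
y = r_b·(sin φ − φ·cos φ) = 83.600318·(0.20338543 − 0.20481439·0.97909875) = 0.238421

x=85.335444 y=0.238421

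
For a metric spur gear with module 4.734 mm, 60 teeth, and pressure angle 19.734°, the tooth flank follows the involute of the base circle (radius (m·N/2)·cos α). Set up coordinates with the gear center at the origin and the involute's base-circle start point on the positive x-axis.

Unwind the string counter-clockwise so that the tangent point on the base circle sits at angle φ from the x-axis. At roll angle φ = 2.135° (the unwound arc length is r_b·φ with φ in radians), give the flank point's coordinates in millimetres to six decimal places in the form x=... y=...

pitch radius r_p = m·N/2 = 4.734·60/2 = 142.020000
base radius r_b = r_p·cos α = 142.020000·cos 19.734° = 133.679214
roll angle φ = 2.135° = 0.03726278 rad
x = r_b·(cos φ + φ·sin φ) = 133.679214·(0.99930582 + 0.03726278·0.03725416) = 133.771990
y = r_b·(sin φ − φ·cos φ) = 133.679214·(0.03725416 − 0.03726278·0.99930582) = 0.002305

x=133.771990 y=0.002305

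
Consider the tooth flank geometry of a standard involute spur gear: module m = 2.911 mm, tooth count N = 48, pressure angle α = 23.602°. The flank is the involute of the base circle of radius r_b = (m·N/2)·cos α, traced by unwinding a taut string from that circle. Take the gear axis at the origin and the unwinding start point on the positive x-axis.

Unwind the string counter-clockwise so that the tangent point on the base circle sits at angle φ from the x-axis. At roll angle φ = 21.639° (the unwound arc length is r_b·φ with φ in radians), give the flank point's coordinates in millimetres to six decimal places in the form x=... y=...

x=68.424027 y=1.133260

pitch radius r_p = m·N/2 = 2.911·48/2 = 69.864000
base radius r_b = r_p·cos α = 69.864000·cos 23.602° = 64.019789
roll angle φ = 21.639° = 0.37767180 rad
x = r_b·(cos φ + φ·sin φ) = 64.019789·(0.92952570 + 0.37767180·0.36875735) = 68.424027
y = r_b·(sin φ − φ·cos φ) = 64.019789·(0.36875735 − 0.37767180·0.92952570) = 1.133260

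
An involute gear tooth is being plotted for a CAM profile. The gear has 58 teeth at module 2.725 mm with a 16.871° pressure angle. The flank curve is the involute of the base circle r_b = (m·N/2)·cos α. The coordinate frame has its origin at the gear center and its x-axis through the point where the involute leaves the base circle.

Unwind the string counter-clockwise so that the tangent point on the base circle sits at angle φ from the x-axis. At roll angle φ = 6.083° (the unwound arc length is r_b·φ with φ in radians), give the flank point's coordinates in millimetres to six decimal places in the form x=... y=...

x=76.048816 y=0.030132

pitch radius r_p = m·N/2 = 2.725·58/2 = 79.025000
base radius r_b = r_p·cos α = 79.025000·cos 16.871° = 75.623811
roll angle φ = 6.083° = 0.10616838 rad
x = r_b·(cos φ + φ·sin φ) = 75.623811·(0.99436943 + 0.10616838·0.10596904) = 76.048816
y = r_b·(sin φ − φ·cos φ) = 75.623811·(0.10596904 − 0.10616838·0.99436943) = 0.030132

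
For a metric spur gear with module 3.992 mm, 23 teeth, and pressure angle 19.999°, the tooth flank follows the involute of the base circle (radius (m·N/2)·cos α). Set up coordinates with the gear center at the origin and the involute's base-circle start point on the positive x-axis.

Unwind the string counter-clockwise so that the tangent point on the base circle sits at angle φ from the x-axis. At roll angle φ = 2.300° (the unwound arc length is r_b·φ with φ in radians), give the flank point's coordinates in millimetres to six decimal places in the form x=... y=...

pitch radius r_p = m·N/2 = 3.992·23/2 = 45.908000
base radius r_b = r_p·cos α = 45.908000·cos 19.999° = 43.139683
roll angle φ = 2.300° = 0.04014257 rad
x = r_b·(cos φ + φ·sin φ) = 43.139683·(0.99919440 + 0.04014257·0.04013179) = 43.174427
y = r_b·(sin φ − φ·cos φ) = 43.139683·(0.04013179 − 0.04014257·0.99919440) = 0.000930

x=43.174427 y=0.000930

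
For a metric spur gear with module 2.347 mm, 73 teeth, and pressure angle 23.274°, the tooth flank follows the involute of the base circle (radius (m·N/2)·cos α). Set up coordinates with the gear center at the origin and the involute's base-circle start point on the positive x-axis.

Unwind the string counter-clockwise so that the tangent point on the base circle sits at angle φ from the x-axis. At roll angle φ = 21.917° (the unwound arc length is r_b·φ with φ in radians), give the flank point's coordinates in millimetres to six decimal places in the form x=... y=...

pitch radius r_p = m·N/2 = 2.347·73/2 = 85.665500
base radius r_b = r_p·cos α = 85.665500·cos 23.274° = 78.694537
roll angle φ = 21.917° = 0.38252381 rad
x = r_b·(cos φ + φ·sin φ) = 78.694537·(0.92772555 + 0.38252381·0.37326306) = 84.243096
y = r_b·(sin φ − φ·cos φ) = 78.694537·(0.37326306 − 0.38252381·0.92772555) = 1.446874

x=84.243096 y=1.446874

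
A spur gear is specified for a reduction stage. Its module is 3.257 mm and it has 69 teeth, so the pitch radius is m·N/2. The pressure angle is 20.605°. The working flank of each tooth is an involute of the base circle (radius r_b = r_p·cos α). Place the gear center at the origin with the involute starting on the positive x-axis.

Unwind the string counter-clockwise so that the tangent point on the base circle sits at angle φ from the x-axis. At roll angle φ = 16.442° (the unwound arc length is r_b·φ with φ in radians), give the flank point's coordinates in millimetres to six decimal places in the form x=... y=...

x=109.420252 y=0.821713

pitch radius r_p = m·N/2 = 3.257·69/2 = 112.366500
base radius r_b = r_p·cos α = 112.366500·cos 20.605° = 105.178283
roll angle φ = 16.442° = 0.28696704 rad
x = r_b·(cos φ + φ·sin φ) = 105.178283·(0.95910675 + 0.28696704·0.28304459) = 109.420252
y = r_b·(sin φ − φ·cos φ) = 105.178283·(0.28304459 − 0.28696704·0.95910675) = 0.821713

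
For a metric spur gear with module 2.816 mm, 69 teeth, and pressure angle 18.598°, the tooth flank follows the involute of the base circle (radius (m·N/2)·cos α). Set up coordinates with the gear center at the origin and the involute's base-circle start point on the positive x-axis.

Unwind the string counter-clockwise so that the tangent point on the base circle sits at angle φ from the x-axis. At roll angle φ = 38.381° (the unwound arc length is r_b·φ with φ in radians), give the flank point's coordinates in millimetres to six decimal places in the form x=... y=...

x=110.477521 y=8.818688

pitch radius r_p = m·N/2 = 2.816·69/2 = 97.152000
base radius r_b = r_p·cos α = 97.152000·cos 18.598° = 92.078678
roll angle φ = 38.381° = 0.66987482 rad
x = r_b·(cos φ + φ·sin φ) = 92.078678·(0.78389939 + 0.66987482·0.62088786) = 110.477521
y = r_b·(sin φ − φ·cos φ) = 92.078678·(0.62088786 − 0.66987482·0.78389939) = 8.818688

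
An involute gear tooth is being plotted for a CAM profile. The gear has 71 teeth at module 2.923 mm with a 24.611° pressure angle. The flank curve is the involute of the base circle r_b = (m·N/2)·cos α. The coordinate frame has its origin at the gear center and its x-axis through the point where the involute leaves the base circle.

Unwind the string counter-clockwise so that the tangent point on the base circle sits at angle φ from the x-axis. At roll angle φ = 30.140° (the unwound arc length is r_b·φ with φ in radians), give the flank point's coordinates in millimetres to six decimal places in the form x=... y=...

pitch radius r_p = m·N/2 = 2.923·71/2 = 103.766500
base radius r_b = r_p·cos α = 103.766500·cos 24.611° = 94.339954
roll angle φ = 30.140° = 0.52604224 rad
x = r_b·(cos φ + φ·sin φ) = 94.339954·(0.86480109 + 0.52604224·0.50211460) = 106.503636
y = r_b·(sin φ − φ·cos φ) = 94.339954·(0.50211460 − 0.52604224·0.86480109) = 4.452158

x=106.503636 y=4.452158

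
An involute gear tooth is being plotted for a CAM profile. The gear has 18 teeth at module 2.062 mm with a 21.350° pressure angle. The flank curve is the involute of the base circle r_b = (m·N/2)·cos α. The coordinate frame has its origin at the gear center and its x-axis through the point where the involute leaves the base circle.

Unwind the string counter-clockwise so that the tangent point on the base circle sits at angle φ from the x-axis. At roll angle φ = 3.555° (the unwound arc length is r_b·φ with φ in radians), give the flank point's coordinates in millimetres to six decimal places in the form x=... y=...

pitch radius r_p = m·N/2 = 2.062·18/2 = 18.558000
base radius r_b = r_p·cos α = 18.558000·cos 21.350° = 17.284436
roll angle φ = 3.555° = 0.06204645 rad
x = r_b·(cos φ + φ·sin φ) = 17.284436·(0.99807574 + 0.06204645·0.06200665) = 17.317675
y = r_b·(sin φ − φ·cos φ) = 17.284436·(0.06200665 − 0.06204645·0.99807574) = 0.001376

x=17.317675 y=0.001376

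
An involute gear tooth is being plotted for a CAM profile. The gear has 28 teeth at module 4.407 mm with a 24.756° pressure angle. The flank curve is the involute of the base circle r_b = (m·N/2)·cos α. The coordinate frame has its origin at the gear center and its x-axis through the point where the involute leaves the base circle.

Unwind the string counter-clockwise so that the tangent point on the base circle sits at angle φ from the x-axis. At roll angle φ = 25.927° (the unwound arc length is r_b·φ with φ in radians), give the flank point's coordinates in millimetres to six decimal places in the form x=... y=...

pitch radius r_p = m·N/2 = 4.407·28/2 = 61.698000
base radius r_b = r_p·cos α = 61.698000·cos 24.756° = 56.027912
roll angle φ = 25.927° = 0.45251152 rad
x = r_b·(cos φ + φ·sin φ) = 56.027912·(0.89935184 + 0.45251152·0.43722565) = 61.473908
y = r_b·(sin φ − φ·cos φ) = 56.027912·(0.43722565 − 0.45251152·0.89935184) = 1.695325

x=61.473908 y=1.695325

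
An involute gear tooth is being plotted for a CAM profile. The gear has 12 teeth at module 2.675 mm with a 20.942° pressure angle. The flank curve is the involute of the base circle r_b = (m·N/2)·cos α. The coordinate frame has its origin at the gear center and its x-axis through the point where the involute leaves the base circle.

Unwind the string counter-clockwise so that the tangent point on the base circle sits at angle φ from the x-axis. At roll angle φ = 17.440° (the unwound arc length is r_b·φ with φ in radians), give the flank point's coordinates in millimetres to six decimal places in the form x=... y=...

pitch radius r_p = m·N/2 = 2.675·12/2 = 16.050000
base radius r_b = r_p·cos α = 16.050000·cos 20.942° = 14.989781
roll angle φ = 17.440° = 0.30438542 rad
x = r_b·(cos φ + φ·sin φ) = 14.989781·(0.95403133 + 0.30438542·0.29970690) = 15.668184
y = r_b·(sin φ − φ·cos φ) = 14.989781·(0.29970690 − 0.30438542·0.95403133) = 0.139610

x=15.668184 y=0.139610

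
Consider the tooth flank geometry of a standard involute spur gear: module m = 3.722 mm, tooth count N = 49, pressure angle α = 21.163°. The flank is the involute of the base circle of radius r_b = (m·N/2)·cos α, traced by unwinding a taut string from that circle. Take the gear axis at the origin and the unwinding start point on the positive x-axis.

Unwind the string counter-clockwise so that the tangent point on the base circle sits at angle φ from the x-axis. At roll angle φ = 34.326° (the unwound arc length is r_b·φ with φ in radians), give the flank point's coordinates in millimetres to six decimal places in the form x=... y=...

x=98.957828 y=5.879356

pitch radius r_p = m·N/2 = 3.722·49/2 = 91.189000
base radius r_b = r_p·cos α = 91.189000·cos 21.163° = 85.038952
roll angle φ = 34.326° = 0.59910172 rad
x = r_b·(cos φ + φ·sin φ) = 85.038952·(0.82584249 + 0.59910172·0.56390086) = 98.957828
y = r_b·(sin φ − φ·cos φ) = 85.038952·(0.56390086 − 0.59910172·0.82584249) = 5.879356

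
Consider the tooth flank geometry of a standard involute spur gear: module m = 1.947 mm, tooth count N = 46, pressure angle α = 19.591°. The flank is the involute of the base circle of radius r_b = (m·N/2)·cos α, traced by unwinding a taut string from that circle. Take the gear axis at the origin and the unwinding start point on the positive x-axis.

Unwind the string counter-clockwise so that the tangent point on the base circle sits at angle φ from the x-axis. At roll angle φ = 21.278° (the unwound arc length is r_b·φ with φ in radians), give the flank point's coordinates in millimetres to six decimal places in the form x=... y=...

pitch radius r_p = m·N/2 = 1.947·46/2 = 44.781000
base radius r_b = r_p·cos α = 44.781000·cos 19.591° = 42.188634
roll angle φ = 21.278° = 0.37137116 rad
x = r_b·(cos φ + φ·sin φ) = 42.188634·(0.93183064 + 0.37137116·0.36289346) = 44.998346
y = r_b·(sin φ − φ·cos φ) = 42.188634·(0.36289346 − 0.37137116·0.93183064) = 0.710391

x=44.998346 y=0.710391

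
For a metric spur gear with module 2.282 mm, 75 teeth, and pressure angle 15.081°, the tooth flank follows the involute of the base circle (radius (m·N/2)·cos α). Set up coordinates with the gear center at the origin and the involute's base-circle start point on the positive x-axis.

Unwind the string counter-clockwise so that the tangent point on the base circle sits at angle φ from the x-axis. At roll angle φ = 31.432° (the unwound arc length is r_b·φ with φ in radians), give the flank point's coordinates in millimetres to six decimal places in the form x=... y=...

x=94.141286 y=4.411900

pitch radius r_p = m·N/2 = 2.282·75/2 = 85.575000
base radius r_b = r_p·cos α = 85.575000·cos 15.081° = 82.627708
roll angle φ = 31.432° = 0.54859189 rad
x = r_b·(cos φ + φ·sin φ) = 82.627708·(0.85325968 + 0.54859189·0.52148626) = 94.141286
y = r_b·(sin φ − φ·cos φ) = 82.627708·(0.52148626 − 0.54859189·0.85325968) = 4.411900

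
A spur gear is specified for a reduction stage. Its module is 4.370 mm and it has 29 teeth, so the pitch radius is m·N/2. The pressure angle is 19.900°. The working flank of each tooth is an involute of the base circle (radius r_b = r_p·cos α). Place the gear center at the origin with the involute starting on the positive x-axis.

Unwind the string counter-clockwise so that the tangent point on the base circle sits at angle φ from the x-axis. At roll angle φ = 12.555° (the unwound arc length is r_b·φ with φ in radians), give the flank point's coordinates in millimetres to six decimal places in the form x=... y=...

pitch radius r_p = m·N/2 = 4.370·29/2 = 63.365000
base radius r_b = r_p·cos α = 63.365000·cos 19.900° = 59.581357
roll angle φ = 12.555° = 0.21912609 rad
x = r_b·(cos φ + φ·sin φ) = 59.581357·(0.97608779 + 0.21912609·0.21737669) = 60.994668
y = r_b·(sin φ − φ·cos φ) = 59.581357·(0.21737669 − 0.21912609·0.97608779) = 0.207962

x=60.994668 y=0.207962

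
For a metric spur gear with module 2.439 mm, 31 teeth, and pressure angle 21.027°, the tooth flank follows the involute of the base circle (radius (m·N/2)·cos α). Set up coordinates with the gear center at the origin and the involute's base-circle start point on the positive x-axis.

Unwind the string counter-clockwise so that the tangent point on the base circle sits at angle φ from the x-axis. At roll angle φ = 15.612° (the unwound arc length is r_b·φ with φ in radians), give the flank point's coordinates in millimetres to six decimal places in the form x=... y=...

pitch radius r_p = m·N/2 = 2.439·31/2 = 37.804500
base radius r_b = r_p·cos α = 37.804500·cos 21.027° = 35.287153
roll angle φ = 15.612° = 0.27248080 rad
x = r_b·(cos φ + φ·sin φ) = 35.287153·(0.96310622 + 0.27248080·0.26912154) = 36.572900
y = r_b·(sin φ − φ·cos φ) = 35.287153·(0.26912154 − 0.27248080·0.96310622) = 0.236197

x=36.572900 y=0.236197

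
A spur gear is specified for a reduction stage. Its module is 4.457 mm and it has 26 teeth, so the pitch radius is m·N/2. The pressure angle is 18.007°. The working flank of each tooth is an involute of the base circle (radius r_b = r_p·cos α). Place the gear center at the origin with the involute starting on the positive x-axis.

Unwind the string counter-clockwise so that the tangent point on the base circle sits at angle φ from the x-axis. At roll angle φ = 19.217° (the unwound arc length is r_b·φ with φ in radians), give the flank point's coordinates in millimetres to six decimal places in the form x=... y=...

pitch radius r_p = m·N/2 = 4.457·26/2 = 57.941000
base radius r_b = r_p·cos α = 57.941000·cos 18.007° = 55.102978
roll angle φ = 19.217° = 0.33539992 rad
x = r_b·(cos φ + φ·sin φ) = 55.102978·(0.94427875 + 0.33539992·0.32914683) = 58.115710
y = r_b·(sin φ − φ·cos φ) = 55.102978·(0.32914683 − 0.33539992·0.94427875) = 0.685250

x=58.115710 y=0.685250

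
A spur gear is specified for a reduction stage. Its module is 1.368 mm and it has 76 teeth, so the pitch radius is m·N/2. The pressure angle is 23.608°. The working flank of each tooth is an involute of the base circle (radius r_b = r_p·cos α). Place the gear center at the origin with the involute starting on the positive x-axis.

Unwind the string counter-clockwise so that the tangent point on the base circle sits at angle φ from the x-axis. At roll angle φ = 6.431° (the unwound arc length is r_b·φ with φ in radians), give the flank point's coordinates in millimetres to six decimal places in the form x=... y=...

pitch radius r_p = m·N/2 = 1.368·76/2 = 51.984000
base radius r_b = r_p·cos α = 51.984000·cos 23.608° = 47.633294
roll angle φ = 6.431° = 0.11224212 rad
x = r_b·(cos φ + φ·sin φ) = 47.633294·(0.99370746 + 0.11224212·0.11200660) = 47.932399
y = r_b·(sin φ − φ·cos φ) = 47.633294·(0.11200660 − 0.11224212·0.99370746) = 0.022424

x=47.932399 y=0.022424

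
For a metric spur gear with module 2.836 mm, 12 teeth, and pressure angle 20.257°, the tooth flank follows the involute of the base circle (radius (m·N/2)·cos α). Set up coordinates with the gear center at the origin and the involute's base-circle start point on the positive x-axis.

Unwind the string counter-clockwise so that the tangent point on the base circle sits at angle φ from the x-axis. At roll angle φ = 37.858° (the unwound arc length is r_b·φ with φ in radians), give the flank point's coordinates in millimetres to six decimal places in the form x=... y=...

pitch radius r_p = m·N/2 = 2.836·12/2 = 17.016000
base radius r_b = r_p·cos α = 17.016000·cos 20.257° = 15.963544
roll angle φ = 37.858° = 0.66074675 rad
x = r_b·(cos φ + φ·sin φ) = 15.963544·(0.78953417 + 0.66074675·0.61370661) = 19.077055
y = r_b·(sin φ − φ·cos φ) = 15.963544·(0.61370661 − 0.66074675·0.78953417) = 1.469037

x=19.077055 y=1.469037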